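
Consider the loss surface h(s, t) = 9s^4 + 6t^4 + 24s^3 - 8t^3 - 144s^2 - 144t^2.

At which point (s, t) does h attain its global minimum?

(-4, 4)

h(s,t) separates as P(s) + Q(t), so its minimum is min P + min Q.
P'(s) = 36s(s - 2)(s + 4) vanishes at s ∈ {-4, 0, 2}; Q'(t) = 24t(t - 4)(t + 3) vanishes at t ∈ {-3, 0, 4}.
Local minima of P (where P''>0): P(-4)=-1536, P(2)=-240. Local minima of Q: Q(-3)=-594, Q(4)=-1280.
So the global minimum of h is P(-4) + Q(4) = -1536 − 1280 = -2816, attained at (-4, 4).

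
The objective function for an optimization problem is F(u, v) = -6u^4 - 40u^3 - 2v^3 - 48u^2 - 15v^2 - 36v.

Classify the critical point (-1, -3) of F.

The mixed partial ∂²F/∂u∂v is 0, so the Hessian at any point is diag(F_uu, F_vv) = diag(-24(3u^2 + 10u + 4), -6(2v + 5)).
At (-1, -3): H = diag(72, 6).
Both eigenvalues are positive, so H is positive definite: a local minimum.

local minimum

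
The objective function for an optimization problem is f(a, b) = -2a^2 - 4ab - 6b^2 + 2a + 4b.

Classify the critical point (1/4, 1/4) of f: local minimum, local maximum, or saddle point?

The Hessian of f is constant: H = [[-4, -4], [-4, -12]].
det(H) = (-4)·(-12) − (-4)² = 32.
det(H) > 0 and tr(H) = -16 < 0, so H is negative definite and the point is a local maximum.

local maximum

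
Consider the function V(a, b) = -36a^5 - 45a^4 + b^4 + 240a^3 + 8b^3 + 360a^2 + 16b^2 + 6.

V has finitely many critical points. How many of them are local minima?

4

V separates as a function of a plus a function of b, so ∇V=0 decouples.
∂V/∂a = -180a(a - 2)(a + 1)(a + 2) = 0 at a ∈ {-2, -1, 0, 2}; ∂V/∂b = 4b(b + 2)(b + 4) = 0 at b ∈ {-4, -2, 0}.
The Hessian is diagonal: diag(V_aa, V_bb). Second derivatives: V_aa(-2)=1440, V_aa(-1)=-540, V_aa(0)=720, V_aa(2)=-4320; V_bb(-4)=32, V_bb(-2)=-16, V_bb(0)=32.
Local minima occur where both diagonal entries positive: (-2, -4), (-2, 0), (0, -4), (0, 0). Count: 4.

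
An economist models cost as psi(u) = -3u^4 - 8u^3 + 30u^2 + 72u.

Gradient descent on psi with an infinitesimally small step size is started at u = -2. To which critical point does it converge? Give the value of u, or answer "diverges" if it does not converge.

-1

psi'(u) = -12(u - 2)(u + 1)(u + 3), so psi'(-2) = -48.
Gradient descent moves in the -psi' direction, i.e. u is increasing.
The nearest critical point in that direction is u = -1, where psi'' = 72 > 0 (a local minimum). The iterate converges there.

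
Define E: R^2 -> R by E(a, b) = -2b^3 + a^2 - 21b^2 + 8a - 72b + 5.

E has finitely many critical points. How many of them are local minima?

1

E separates as a function of a plus a function of b, so ∇E=0 decouples.
∂E/∂a = 2(a + 4) = 0 at a ∈ {-4}; ∂E/∂b = -6(b + 3)(b + 4) = 0 at b ∈ {-4, -3}.
The Hessian is diagonal: diag(E_aa, E_bb). Second derivatives: E_aa(-4)=2; E_bb(-4)=6, E_bb(-3)=-6.
Local minima occur where both diagonal entries positive: (-4, -4). Count: 1.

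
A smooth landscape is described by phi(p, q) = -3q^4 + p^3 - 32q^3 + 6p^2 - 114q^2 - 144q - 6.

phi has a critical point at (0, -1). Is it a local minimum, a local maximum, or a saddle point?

saddle point

The mixed partial ∂²phi/∂p∂q is 0, so the Hessian at any point is diag(phi_pp, phi_qq) = diag(6(p + 2), -12(3q^2 + 16q + 19)).
At (0, -1): H = diag(12, -72).
The eigenvalues have opposite signs, so H is indefinite: a saddle point.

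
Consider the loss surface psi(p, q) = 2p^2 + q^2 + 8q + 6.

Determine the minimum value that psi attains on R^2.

-10

psi(p,q) separates as A(p) + B(q) + 6, so its minimum is min A + min B + 6.
A'(p) = 4p vanishes at p ∈ {0}; B'(q) = 2q + 8 vanishes at q ∈ {-4}.
Local minima of A (where A''>0): A(0)=0. Local minima of B: B(-4)=-16.
So the global minimum of psi is A(0) + B(-4) + 6 = 0 − 16 + 6 = -10, attained at (0, -4).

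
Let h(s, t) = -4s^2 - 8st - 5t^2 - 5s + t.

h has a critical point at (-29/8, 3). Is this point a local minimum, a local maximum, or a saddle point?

local maximum

The Hessian of h is constant: H = [[-8, -8], [-8, -10]].
det(H) = (-8)·(-10) − (-8)² = 16.
det(H) > 0 and tr(H) = -18 < 0, so H is negative definite and the point is a local maximum.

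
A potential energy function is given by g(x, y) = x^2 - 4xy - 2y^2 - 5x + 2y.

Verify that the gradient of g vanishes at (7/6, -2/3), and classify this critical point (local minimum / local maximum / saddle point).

∇g = (2x - 4y - 5, -4x - 4y + 2); substituting (7/6, -2/3) gives ∇g = (0, 0), so (7/6, -2/3) is indeed a critical point.
The Hessian of g is constant: H = [[2, -4], [-4, -4]].
det(H) = 2·(-4) − (-4)² = -24.
Since det(H) < 0, H is indefinite and the critical point is a saddle point.

saddle point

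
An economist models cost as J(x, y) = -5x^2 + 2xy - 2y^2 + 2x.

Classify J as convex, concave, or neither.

J is quadratic, so its Hessian is the constant matrix H = [[-10, 2], [2, -4]].
det(H) = 36, tr(H) = -14.
det(H) > 0 and tr(H) < 0, so H is negative definite everywhere: concave.

concave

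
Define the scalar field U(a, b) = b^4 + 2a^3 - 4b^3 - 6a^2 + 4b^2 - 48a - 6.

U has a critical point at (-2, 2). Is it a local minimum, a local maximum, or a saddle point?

The mixed partial ∂²U/∂a∂b is 0, so the Hessian at any point is diag(U_aa, U_bb) = diag(12(a - 1), 4(3b^2 - 6b + 2)).
At (-2, 2): H = diag(-36, 8).
The eigenvalues have opposite signs, so H is indefinite: a saddle point.

saddle point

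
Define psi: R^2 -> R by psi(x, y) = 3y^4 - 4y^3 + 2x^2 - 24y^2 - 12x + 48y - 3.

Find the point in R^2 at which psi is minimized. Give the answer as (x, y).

psi(x,y) separates as P(x) + Q(y) − 3, so its minimum is min P + min Q − 3.
P'(x) = 4x - 12 vanishes at x ∈ {3}; Q'(y) = 12(y - 2)(y - 1)(y + 2) vanishes at y ∈ {-2, 1, 2}.
Local minima of P (where P''>0): P(3)=-18. Local minima of Q: Q(-2)=-112, Q(2)=16.
So the global minimum of psi is P(3) + Q(-2) − 3 = -18 − 112 − 3 = -133, attained at (3, -2).

(3, -2)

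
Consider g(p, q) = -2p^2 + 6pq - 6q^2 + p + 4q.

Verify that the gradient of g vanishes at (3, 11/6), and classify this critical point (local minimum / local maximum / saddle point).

local maximum

∇g = (-4p + 6q + 1, 6p - 12q + 4); substituting (3, 11/6) gives ∇g = (0, 0), so (3, 11/6) is indeed a critical point.
The Hessian of g is constant: H = [[-4, 6], [6, -12]].
det(H) = (-4)·(-12) − 6² = 12.
det(H) > 0 and tr(H) = -16 < 0, so H is negative definite and the point is a local maximum.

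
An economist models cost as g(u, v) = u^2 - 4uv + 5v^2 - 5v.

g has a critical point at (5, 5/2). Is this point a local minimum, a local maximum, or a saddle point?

The Hessian of g is constant: H = [[2, -4], [-4, 10]].
det(H) = 2·10 − (-4)² = 4.
det(H) > 0 and tr(H) = 12 > 0, so H is positive definite and the point is a local minimum.

local minimum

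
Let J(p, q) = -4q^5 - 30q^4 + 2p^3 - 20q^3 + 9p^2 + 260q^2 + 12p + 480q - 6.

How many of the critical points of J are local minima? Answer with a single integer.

2

J separates as a function of p plus a function of q, so ∇J=0 decouples.
∂J/∂p = 6(p + 1)(p + 2) = 0 at p ∈ {-2, -1}; ∂J/∂q = -20(q - 2)(q + 1)(q + 3)(q + 4) = 0 at q ∈ {-4, -3, -1, 2}.
The Hessian is diagonal: diag(J_pp, J_qq). Second derivatives: J_pp(-2)=-6, J_pp(-1)=6; J_qq(-4)=360, J_qq(-3)=-200, J_qq(-1)=360, J_qq(2)=-1800.
Local minima occur where both diagonal entries positive: (-1, -4), (-1, -1). Count: 2.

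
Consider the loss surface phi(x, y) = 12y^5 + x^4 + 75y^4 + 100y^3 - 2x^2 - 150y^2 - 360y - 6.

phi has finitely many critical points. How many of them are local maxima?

phi separates as a function of x plus a function of y, so ∇phi=0 decouples.
∂phi/∂x = 4x(x - 1)(x + 1) = 0 at x ∈ {-1, 0, 1}; ∂phi/∂y = 60(y - 1)(y + 1)(y + 2)(y + 3) = 0 at y ∈ {-3, -2, -1, 1}.
The Hessian is diagonal: diag(phi_xx, phi_yy). Second derivatives: phi_xx(-1)=8, phi_xx(0)=-4, phi_xx(1)=8; phi_yy(-3)=-480, phi_yy(-2)=180, phi_yy(-1)=-240, phi_yy(1)=1440.
Local maxima occur where both diagonal entries negative: (0, -3), (0, -1). Count: 2.

2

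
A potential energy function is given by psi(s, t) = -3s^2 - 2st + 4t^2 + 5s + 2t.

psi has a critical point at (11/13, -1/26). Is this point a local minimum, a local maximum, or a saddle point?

The Hessian of psi is constant: H = [[-6, -2], [-2, 8]].
det(H) = (-6)·8 − (-2)² = -52.
Since det(H) < 0, H is indefinite and the critical point is a saddle point.

saddle point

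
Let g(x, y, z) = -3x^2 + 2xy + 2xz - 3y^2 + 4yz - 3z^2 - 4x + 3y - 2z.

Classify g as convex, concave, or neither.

concave

g is quadratic, so its Hessian is the constant matrix H = [[-6, 2, 2], [2, -6, 4], [2, 4, -6]].
Leading principal minors: -6, 32, -40.
Signs alternate −, +, − ⇒ H ≺ 0 ⇒ concave.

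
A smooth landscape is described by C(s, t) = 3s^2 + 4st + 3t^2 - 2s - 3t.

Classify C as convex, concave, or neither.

convex

C is quadratic, so its Hessian is the constant matrix H = [[6, 4], [4, 6]].
det(H) = 20, tr(H) = 12.
det(H) > 0 and tr(H) > 0, so H is positive definite everywhere: convex.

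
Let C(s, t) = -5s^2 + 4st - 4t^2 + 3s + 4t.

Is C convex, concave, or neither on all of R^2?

C is quadratic, so its Hessian is the constant matrix H = [[-10, 4], [4, -8]].
det(H) = 64, tr(H) = -18.
det(H) > 0 and tr(H) < 0, so H is negative definite everywhere: concave.

concave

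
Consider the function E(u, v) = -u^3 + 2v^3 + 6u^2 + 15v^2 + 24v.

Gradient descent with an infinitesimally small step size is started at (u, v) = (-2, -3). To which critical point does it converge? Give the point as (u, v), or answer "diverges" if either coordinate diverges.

E is separable, so gradient descent decouples: u follows -∂E/∂u, v follows -∂E/∂v.
∂E/∂u = -3u(u - 4); at u=-2 this is -36, so u increases.
∂E/∂v = 6(v + 1)(v + 4); at v=-3 this is -12, so v increases.
u converges to its nearest critical value 0 (a local min of the u-part); v converges to -1. The iterate converges to (0, -1).

(0, -1)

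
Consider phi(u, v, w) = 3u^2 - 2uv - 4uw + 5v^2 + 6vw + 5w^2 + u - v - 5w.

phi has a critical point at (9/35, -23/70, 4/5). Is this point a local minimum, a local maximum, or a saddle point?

The Hessian is constant: H = [[6, -2, -4], [-2, 10, 6], [-4, 6, 10]].
Leading principal minors: Δ₁ = 6, Δ₂ = 56, Δ₃ = 280.
All leading minors are positive, so H is positive definite: a local minimum.

local minimum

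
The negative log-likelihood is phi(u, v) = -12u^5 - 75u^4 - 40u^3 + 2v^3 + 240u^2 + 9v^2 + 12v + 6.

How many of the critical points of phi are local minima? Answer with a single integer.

2

phi separates as a function of u plus a function of v, so ∇phi=0 decouples.
∂phi/∂u = -60u(u - 1)(u + 2)(u + 4) = 0 at u ∈ {-4, -2, 0, 1}; ∂phi/∂v = 6(v + 1)(v + 2) = 0 at v ∈ {-2, -1}.
The Hessian is diagonal: diag(phi_uu, phi_vv). Second derivatives: phi_uu(-4)=2400, phi_uu(-2)=-720, phi_uu(0)=480, phi_uu(1)=-900; phi_vv(-2)=-6, phi_vv(-1)=6.
Local minima occur where both diagonal entries positive: (-4, -1), (0, -1). Count: 2.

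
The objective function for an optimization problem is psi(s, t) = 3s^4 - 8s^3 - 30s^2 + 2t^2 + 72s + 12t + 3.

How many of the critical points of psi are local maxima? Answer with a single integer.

psi separates as a function of s plus a function of t, so ∇psi=0 decouples.
∂psi/∂s = 12(s - 3)(s - 1)(s + 2) = 0 at s ∈ {-2, 1, 3}; ∂psi/∂t = 4(t + 3) = 0 at t ∈ {-3}.
The Hessian is diagonal: diag(psi_ss, psi_tt). Second derivatives: psi_ss(-2)=180, psi_ss(1)=-72, psi_ss(3)=120; psi_tt(-3)=4.
Local maxima occur where both diagonal entries negative: none. Count: 0.

0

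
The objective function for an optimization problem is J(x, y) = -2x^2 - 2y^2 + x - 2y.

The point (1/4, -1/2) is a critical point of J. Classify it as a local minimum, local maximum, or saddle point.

local maximum

The Hessian of J is constant: H = [[-4, 0], [0, -4]].
det(H) = (-4)·(-4) − 0² = 16.
det(H) > 0 and tr(H) = -8 < 0, so H is negative definite and the point is a local maximum.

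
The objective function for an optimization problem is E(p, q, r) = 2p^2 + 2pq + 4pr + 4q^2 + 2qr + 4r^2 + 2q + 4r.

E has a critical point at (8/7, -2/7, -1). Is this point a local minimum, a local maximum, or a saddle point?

The Hessian is constant: H = [[4, 2, 4], [2, 8, 2], [4, 2, 8]].
Leading principal minors: Δ₁ = 4, Δ₂ = 28, Δ₃ = 112.
All leading minors are positive, so H is positive definite: a local minimum.

local minimum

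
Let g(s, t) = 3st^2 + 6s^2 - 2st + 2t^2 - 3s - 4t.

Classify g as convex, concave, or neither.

neither

The term 3st^2 is cubic, so the Hessian is not constant.
∂²g/∂t² = 6s + 4, which takes both signs as s varies (negative for sufficiently negative s). A diagonal entry of the Hessian changing sign means the Hessian is neither positive- nor negative-semidefinite on all of R^2.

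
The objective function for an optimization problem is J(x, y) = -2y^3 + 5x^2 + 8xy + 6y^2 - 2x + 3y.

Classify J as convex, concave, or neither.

The term -2y^3 is cubic, so the Hessian is not constant.
∂²J/∂y² = -12y + 12, which takes both signs as y varies (negative for sufficiently large y). A diagonal entry of the Hessian changing sign means the Hessian is neither positive- nor negative-semidefinite on all of R^2.

neither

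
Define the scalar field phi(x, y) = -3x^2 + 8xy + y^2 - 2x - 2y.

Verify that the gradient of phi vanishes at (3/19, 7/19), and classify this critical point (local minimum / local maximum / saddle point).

∇phi = (-6x + 8y - 2, 8x + 2y - 2); substituting (3/19, 7/19) gives ∇phi = (0, 0), so (3/19, 7/19) is indeed a critical point.
The Hessian of phi is constant: H = [[-6, 8], [8, 2]].
det(H) = (-6)·2 − 8² = -76.
Since det(H) < 0, H is indefinite and the critical point is a saddle point.

saddle point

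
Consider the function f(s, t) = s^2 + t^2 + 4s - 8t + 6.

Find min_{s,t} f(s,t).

-14

f(s,t) separates as P(s) + Q(t) + 6, so its minimum is min P + min Q + 6.
P'(s) = 2s + 4 vanishes at s ∈ {-2}; Q'(t) = 2(t - 4) vanishes at t ∈ {4}.
Local minima of P (where P''>0): P(-2)=-4. Local minima of Q: Q(4)=-16.
So the global minimum of f is P(-2) + Q(4) + 6 = -4 − 16 + 6 = -14, attained at (-2, 4).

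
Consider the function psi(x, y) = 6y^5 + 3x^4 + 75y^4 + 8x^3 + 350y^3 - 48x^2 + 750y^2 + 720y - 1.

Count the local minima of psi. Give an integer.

psi separates as a function of x plus a function of y, so ∇psi=0 decouples.
∂psi/∂x = 12x(x - 2)(x + 4) = 0 at x ∈ {-4, 0, 2}; ∂psi/∂y = 30(y + 1)(y + 2)(y + 3)(y + 4) = 0 at y ∈ {-4, -3, -2, -1}.
The Hessian is diagonal: diag(psi_xx, psi_yy). Second derivatives: psi_xx(-4)=288, psi_xx(0)=-96, psi_xx(2)=144; psi_yy(-4)=-180, psi_yy(-3)=60, psi_yy(-2)=-60, psi_yy(-1)=180.
Local minima occur where both diagonal entries positive: (-4, -3), (-4, -1), (2, -3), (2, -1). Count: 4.

4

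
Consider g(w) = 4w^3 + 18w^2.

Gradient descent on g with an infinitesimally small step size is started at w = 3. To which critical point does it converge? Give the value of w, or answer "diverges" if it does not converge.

0

g'(w) = 12w(w + 3), so g'(3) = 216.
Gradient descent moves in the -g' direction, i.e. w is decreasing.
The nearest critical point in that direction is w = 0, where g'' = 36 > 0 (a local minimum). The iterate converges there.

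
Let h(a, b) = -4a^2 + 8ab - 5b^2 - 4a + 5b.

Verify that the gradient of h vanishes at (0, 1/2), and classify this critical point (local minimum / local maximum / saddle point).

local maximum

∇h = (-8a + 8b - 4, 8a - 10b + 5); substituting (0, 1/2) gives ∇h = (0, 0), so (0, 1/2) is indeed a critical point.
The Hessian of h is constant: H = [[-8, 8], [8, -10]].
det(H) = (-8)·(-10) − 8² = 16.
det(H) > 0 and tr(H) = -18 < 0, so H is negative definite and the point is a local maximum.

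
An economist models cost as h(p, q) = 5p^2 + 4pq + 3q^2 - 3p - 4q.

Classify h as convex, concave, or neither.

convex

h is quadratic, so its Hessian is the constant matrix H = [[10, 4], [4, 6]].
det(H) = 44, tr(H) = 16.
det(H) > 0 and tr(H) > 0, so H is positive definite everywhere: convex.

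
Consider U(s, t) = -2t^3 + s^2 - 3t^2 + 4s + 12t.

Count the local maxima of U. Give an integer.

0

U separates as a function of s plus a function of t, so ∇U=0 decouples.
∂U/∂s = 2(s + 2) = 0 at s ∈ {-2}; ∂U/∂t = -6(t - 1)(t + 2) = 0 at t ∈ {-2, 1}.
The Hessian is diagonal: diag(U_ss, U_tt). Second derivatives: U_ss(-2)=2; U_tt(-2)=18, U_tt(1)=-18.
Local maxima occur where both diagonal entries negative: none. Count: 0.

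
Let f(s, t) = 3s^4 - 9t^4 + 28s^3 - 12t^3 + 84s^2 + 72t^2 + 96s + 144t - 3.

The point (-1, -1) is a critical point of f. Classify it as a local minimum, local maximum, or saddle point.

The mixed partial ∂²f/∂s∂t is 0, so the Hessian at any point is diag(f_ss, f_tt) = diag(12(3s^2 + 14s + 14), 36(-3t^2 - 2t + 4)).
At (-1, -1): H = diag(36, 108).
Both eigenvalues are positive, so H is positive definite: a local minimum.

local minimum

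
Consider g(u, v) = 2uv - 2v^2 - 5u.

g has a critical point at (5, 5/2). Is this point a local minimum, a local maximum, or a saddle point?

The Hessian of g is constant: H = [[0, 2], [2, -4]].
det(H) = 0·(-4) − 2² = -4.
Since det(H) < 0, H is indefinite and the critical point is a saddle point.

saddle point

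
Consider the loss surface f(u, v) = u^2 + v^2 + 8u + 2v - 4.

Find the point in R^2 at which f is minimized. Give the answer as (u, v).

(-4, -1)

f(u,v) separates as P(u) + Q(v) − 4, so its minimum is min P + min Q − 4.
P'(u) = 2u + 8 vanishes at u ∈ {-4}; Q'(v) = 2v + 2 vanishes at v ∈ {-1}.
Local minima of P (where P''>0): P(-4)=-16. Local minima of Q: Q(-1)=-1.
So the global minimum of f is P(-4) + Q(-1) − 4 = -16 − 1 − 4 = -21, attained at (-4, -1).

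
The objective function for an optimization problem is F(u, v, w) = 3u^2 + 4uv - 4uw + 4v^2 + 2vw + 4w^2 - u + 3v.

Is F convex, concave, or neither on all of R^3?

F is quadratic, so its Hessian is the constant matrix H = [[6, 4, -4], [4, 8, 2], [-4, 2, 8]].
Leading principal minors: 6, 32, 40.
All positive ⇒ H ≻ 0 ⇒ convex.

convex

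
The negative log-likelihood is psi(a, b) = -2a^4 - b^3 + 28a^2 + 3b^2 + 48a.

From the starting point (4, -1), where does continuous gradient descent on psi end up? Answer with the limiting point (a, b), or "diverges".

psi is separable, so gradient descent decouples: a follows -∂psi/∂a, b follows -∂psi/∂b.
∂psi/∂a = -8(a - 3)(a + 1)(a + 2); at a=4 this is -240, so a increases.
∂psi/∂b = -3b(b - 2); at b=-1 this is -9, so b increases.
The a-coordinate has no critical point in that direction and runs off to infinity.

diverges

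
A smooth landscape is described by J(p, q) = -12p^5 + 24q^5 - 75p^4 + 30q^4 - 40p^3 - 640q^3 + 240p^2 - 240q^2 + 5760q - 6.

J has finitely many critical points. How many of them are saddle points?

J separates as a function of p plus a function of q, so ∇J=0 decouples.
∂J/∂p = -60p(p - 1)(p + 2)(p + 4) = 0 at p ∈ {-4, -2, 0, 1}; ∂J/∂q = 120(q - 3)(q - 2)(q + 2)(q + 4) = 0 at q ∈ {-4, -2, 2, 3}.
The Hessian is diagonal: diag(J_pp, J_qq). Second derivatives: J_pp(-4)=2400, J_pp(-2)=-720, J_pp(0)=480, J_pp(1)=-900; J_qq(-4)=-10080, J_qq(-2)=4800, J_qq(2)=-2880, J_qq(3)=4200.
Saddle points occur where the two diagonal entries have opposite signs: (-4, -4), (-4, 2), (-2, -2), (-2, 3), (0, -4), (0, 2), (1, -2), (1, 3). Count: 8.

8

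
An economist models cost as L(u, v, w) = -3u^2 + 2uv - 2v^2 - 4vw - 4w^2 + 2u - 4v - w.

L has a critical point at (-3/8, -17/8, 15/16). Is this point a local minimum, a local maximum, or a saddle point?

The Hessian is constant: H = [[-6, 2, 0], [2, -4, -4], [0, -4, -8]].
Leading principal minors: Δ₁ = -6, Δ₂ = 20, Δ₃ = -64.
The minors alternate sign starting negative (−, +, −), so H is negative definite: a local maximum.

local maximum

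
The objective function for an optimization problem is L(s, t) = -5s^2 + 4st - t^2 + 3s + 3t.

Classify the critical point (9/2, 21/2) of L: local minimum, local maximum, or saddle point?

local maximum

The Hessian of L is constant: H = [[-10, 4], [4, -2]].
det(H) = (-10)·(-2) − 4² = 4.
det(H) > 0 and tr(H) = -12 < 0, so H is negative definite and the point is a local maximum.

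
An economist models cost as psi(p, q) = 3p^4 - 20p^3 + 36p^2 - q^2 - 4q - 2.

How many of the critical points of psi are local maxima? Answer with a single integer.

psi separates as a function of p plus a function of q, so ∇psi=0 decouples.
∂psi/∂p = 12p(p - 3)(p - 2) = 0 at p ∈ {0, 2, 3}; ∂psi/∂q = -2(q + 2) = 0 at q ∈ {-2}.
The Hessian is diagonal: diag(psi_pp, psi_qq). Second derivatives: psi_pp(0)=72, psi_pp(2)=-24, psi_pp(3)=36; psi_qq(-2)=-2.
Local maxima occur where both diagonal entries negative: (2, -2). Count: 1.

1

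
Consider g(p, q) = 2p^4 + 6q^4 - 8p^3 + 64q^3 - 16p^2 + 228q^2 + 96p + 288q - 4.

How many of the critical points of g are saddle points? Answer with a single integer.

g separates as a function of p plus a function of q, so ∇g=0 decouples.
∂g/∂p = 8(p - 3)(p - 2)(p + 2) = 0 at p ∈ {-2, 2, 3}; ∂g/∂q = 24(q + 1)(q + 3)(q + 4) = 0 at q ∈ {-4, -3, -1}.
The Hessian is diagonal: diag(g_pp, g_qq). Second derivatives: g_pp(-2)=160, g_pp(2)=-32, g_pp(3)=40; g_qq(-4)=72, g_qq(-3)=-48, g_qq(-1)=144.
Saddle points occur where the two diagonal entries have opposite signs: (-2, -3), (2, -4), (2, -1), (3, -3). Count: 4.

4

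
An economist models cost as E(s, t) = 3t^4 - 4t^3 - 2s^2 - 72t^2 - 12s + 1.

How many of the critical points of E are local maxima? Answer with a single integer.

E separates as a function of s plus a function of t, so ∇E=0 decouples.
∂E/∂s = -4(s + 3) = 0 at s ∈ {-3}; ∂E/∂t = 12t(t - 4)(t + 3) = 0 at t ∈ {-3, 0, 4}.
The Hessian is diagonal: diag(E_ss, E_tt). Second derivatives: E_ss(-3)=-4; E_tt(-3)=252, E_tt(0)=-144, E_tt(4)=336.
Local maxima occur where both diagonal entries negative: (-3, 0). Count: 1.

1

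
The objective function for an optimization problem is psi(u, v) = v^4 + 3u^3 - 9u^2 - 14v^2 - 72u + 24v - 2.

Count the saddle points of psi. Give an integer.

psi separates as a function of u plus a function of v, so ∇psi=0 decouples.
∂psi/∂u = 9(u - 4)(u + 2) = 0 at u ∈ {-2, 4}; ∂psi/∂v = 4(v - 2)(v - 1)(v + 3) = 0 at v ∈ {-3, 1, 2}.
The Hessian is diagonal: diag(psi_uu, psi_vv). Second derivatives: psi_uu(-2)=-54, psi_uu(4)=54; psi_vv(-3)=80, psi_vv(1)=-16, psi_vv(2)=20.
Saddle points occur where the two diagonal entries have opposite signs: (-2, -3), (-2, 2), (4, 1). Count: 3.

3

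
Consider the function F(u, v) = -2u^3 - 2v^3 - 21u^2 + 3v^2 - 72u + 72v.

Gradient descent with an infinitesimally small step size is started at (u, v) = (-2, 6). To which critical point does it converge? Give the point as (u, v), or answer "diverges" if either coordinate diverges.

diverges

F is separable, so gradient descent decouples: u follows -∂F/∂u, v follows -∂F/∂v.
∂F/∂u = -6(u + 3)(u + 4); at u=-2 this is -12, so u increases.
∂F/∂v = -6(v - 4)(v + 3); at v=6 this is -108, so v increases.
The u-coordinate has no critical point in that direction and runs off to infinity.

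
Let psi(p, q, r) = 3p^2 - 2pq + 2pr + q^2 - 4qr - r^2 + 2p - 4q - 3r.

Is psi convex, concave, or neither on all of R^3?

neither

psi is quadratic, so its Hessian is the constant matrix H = [[6, -2, 2], [-2, 2, -4], [2, -4, -2]].
Leading principal minors: 6, 8, -88.
Neither pattern holds ⇒ H is indefinite ⇒ neither convex nor concave.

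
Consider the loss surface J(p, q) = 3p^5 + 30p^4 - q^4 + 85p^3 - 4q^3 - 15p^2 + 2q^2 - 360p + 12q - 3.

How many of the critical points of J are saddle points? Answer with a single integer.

6

J separates as a function of p plus a function of q, so ∇J=0 decouples.
∂J/∂p = 15(p - 1)(p + 2)(p + 3)(p + 4) = 0 at p ∈ {-4, -3, -2, 1}; ∂J/∂q = -4(q - 1)(q + 1)(q + 3) = 0 at q ∈ {-3, -1, 1}.
The Hessian is diagonal: diag(J_pp, J_qq). Second derivatives: J_pp(-4)=-150, J_pp(-3)=60, J_pp(-2)=-90, J_pp(1)=900; J_qq(-3)=-32, J_qq(-1)=16, J_qq(1)=-32.
Saddle points occur where the two diagonal entries have opposite signs: (-4, -1), (-3, -3), (-3, 1), (-2, -1), (1, -3), (1, 1). Count: 6.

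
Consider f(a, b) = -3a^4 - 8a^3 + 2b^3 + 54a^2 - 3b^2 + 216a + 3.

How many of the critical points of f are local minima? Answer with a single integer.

f separates as a function of a plus a function of b, so ∇f=0 decouples.
∂f/∂a = -12(a - 3)(a + 2)(a + 3) = 0 at a ∈ {-3, -2, 3}; ∂f/∂b = 6b(b - 1) = 0 at b ∈ {0, 1}.
The Hessian is diagonal: diag(f_aa, f_bb). Second derivatives: f_aa(-3)=-72, f_aa(-2)=60, f_aa(3)=-360; f_bb(0)=-6, f_bb(1)=6.
Local minima occur where both diagonal entries positive: (-2, 1). Count: 1.

1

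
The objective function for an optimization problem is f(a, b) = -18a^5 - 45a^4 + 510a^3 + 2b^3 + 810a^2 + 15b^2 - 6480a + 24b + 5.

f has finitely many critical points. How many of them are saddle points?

f separates as a function of a plus a function of b, so ∇f=0 decouples.
∂f/∂a = -90(a - 3)(a - 2)(a + 3)(a + 4) = 0 at a ∈ {-4, -3, 2, 3}; ∂f/∂b = 6(b + 1)(b + 4) = 0 at b ∈ {-4, -1}.
The Hessian is diagonal: diag(f_aa, f_bb). Second derivatives: f_aa(-4)=3780, f_aa(-3)=-2700, f_aa(2)=2700, f_aa(3)=-3780; f_bb(-4)=-18, f_bb(-1)=18.
Saddle points occur where the two diagonal entries have opposite signs: (-4, -4), (-3, -1), (2, -4), (3, -1). Count: 4.

4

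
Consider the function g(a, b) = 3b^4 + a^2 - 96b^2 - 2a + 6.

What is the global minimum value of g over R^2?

g(a,b) separates as P(a) + Q(b) + 6, so its minimum is min P + min Q + 6.
P'(a) = 2a - 2 vanishes at a ∈ {1}; Q'(b) = 12b(b - 4)(b + 4) vanishes at b ∈ {-4, 0, 4}.
Local minima of P (where P''>0): P(1)=-1. Local minima of Q: Q(-4)=-768, Q(4)=-768.
So the global minimum of g is P(1) + Q(-4) + 6 = -1 − 768 + 6 = -763, attained at (1, -4).

-763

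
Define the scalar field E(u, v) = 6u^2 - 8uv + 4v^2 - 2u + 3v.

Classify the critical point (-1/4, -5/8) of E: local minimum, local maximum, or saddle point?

local minimum

The Hessian of E is constant: H = [[12, -8], [-8, 8]].
det(H) = 12·8 − (-8)² = 32.
det(H) > 0 and tr(H) = 20 > 0, so H is positive definite and the point is a local minimum.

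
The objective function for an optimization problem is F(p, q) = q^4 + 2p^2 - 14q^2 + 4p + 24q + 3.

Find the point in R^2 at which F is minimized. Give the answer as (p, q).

(-1, -3)

F(p,q) separates as A(p) + B(q) + 3, so its minimum is min A + min B + 3.
A'(p) = 4p + 4 vanishes at p ∈ {-1}; B'(q) = 4(q - 2)(q - 1)(q + 3) vanishes at q ∈ {-3, 1, 2}.
Local minima of A (where A''>0): A(-1)=-2. Local minima of B: B(-3)=-117, B(2)=8.
So the global minimum of F is A(-1) + B(-3) + 3 = -2 − 117 + 3 = -116, attained at (-1, -3).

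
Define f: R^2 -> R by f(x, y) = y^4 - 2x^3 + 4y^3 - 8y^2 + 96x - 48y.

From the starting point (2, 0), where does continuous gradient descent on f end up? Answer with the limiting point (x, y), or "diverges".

(-4, 2)

f is separable, so gradient descent decouples: x follows -∂f/∂x, y follows -∂f/∂y.
∂f/∂x = -6(x - 4)(x + 4); at x=2 this is 72, so x decreases.
∂f/∂y = 4(y - 2)(y + 2)(y + 3); at y=0 this is -48, so y increases.
x converges to its nearest critical value -4 (a local min of the x-part); y converges to 2. The iterate converges to (-4, 2).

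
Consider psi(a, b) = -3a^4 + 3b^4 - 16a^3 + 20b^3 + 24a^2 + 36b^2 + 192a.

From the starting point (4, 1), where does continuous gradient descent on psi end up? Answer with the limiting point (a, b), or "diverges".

psi is separable, so gradient descent decouples: a follows -∂psi/∂a, b follows -∂psi/∂b.
∂psi/∂a = -12(a - 2)(a + 2)(a + 4); at a=4 this is -1152, so a increases.
∂psi/∂b = 12b(b + 2)(b + 3); at b=1 this is 144, so b decreases.
The a-coordinate has no critical point in that direction and runs off to infinity.

diverges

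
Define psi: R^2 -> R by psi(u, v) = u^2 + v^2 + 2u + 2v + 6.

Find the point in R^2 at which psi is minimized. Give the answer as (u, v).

(-1, -1)

psi(u,v) separates as P(u) + Q(v) + 6, so its minimum is min P + min Q + 6.
P'(u) = 2u + 2 vanishes at u ∈ {-1}; Q'(v) = 2v + 2 vanishes at v ∈ {-1}.
Local minima of P (where P''>0): P(-1)=-1. Local minima of Q: Q(-1)=-1.
So the global minimum of psi is P(-1) + Q(-1) + 6 = -1 − 1 + 6 = 4, attained at (-1, -1).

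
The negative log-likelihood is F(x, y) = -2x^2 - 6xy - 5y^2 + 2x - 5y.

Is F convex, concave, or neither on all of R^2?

F is quadratic, so its Hessian is the constant matrix H = [[-4, -6], [-6, -10]].
det(H) = 4, tr(H) = -14.
det(H) > 0 and tr(H) < 0, so H is negative definite everywhere: concave.

concave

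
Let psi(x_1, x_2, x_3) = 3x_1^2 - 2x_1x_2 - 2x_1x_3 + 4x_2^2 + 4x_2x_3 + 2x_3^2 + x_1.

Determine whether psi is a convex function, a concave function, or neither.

psi is quadratic, so its Hessian is the constant matrix H = [[6, -2, -2], [-2, 8, 4], [-2, 4, 4]].
Leading principal minors: 6, 44, 80.
All positive ⇒ H ≻ 0 ⇒ convex.

convex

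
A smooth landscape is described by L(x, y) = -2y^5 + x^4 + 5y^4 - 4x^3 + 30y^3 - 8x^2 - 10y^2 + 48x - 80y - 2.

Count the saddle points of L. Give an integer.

L separates as a function of x plus a function of y, so ∇L=0 decouples.
∂L/∂x = 4(x - 3)(x - 2)(x + 2) = 0 at x ∈ {-2, 2, 3}; ∂L/∂y = -10(y - 4)(y - 1)(y + 1)(y + 2) = 0 at y ∈ {-2, -1, 1, 4}.
The Hessian is diagonal: diag(L_xx, L_yy). Second derivatives: L_xx(-2)=80, L_xx(2)=-16, L_xx(3)=20; L_yy(-2)=180, L_yy(-1)=-100, L_yy(1)=180, L_yy(4)=-900.
Saddle points occur where the two diagonal entries have opposite signs: (-2, -1), (-2, 4), (2, -2), (2, 1), (3, -1), (3, 4). Count: 6.

6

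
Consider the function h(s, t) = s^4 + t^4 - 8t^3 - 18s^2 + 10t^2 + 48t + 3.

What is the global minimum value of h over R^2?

h(s,t) separates as P(s) + Q(t) + 3, so its minimum is min P + min Q + 3.
P'(s) = 4s(s - 3)(s + 3) vanishes at s ∈ {-3, 0, 3}; Q'(t) = 4(t - 4)(t - 3)(t + 1) vanishes at t ∈ {-1, 3, 4}.
Local minima of P (where P''>0): P(-3)=-81, P(3)=-81. Local minima of Q: Q(-1)=-29, Q(4)=96.
So the global minimum of h is P(-3) + Q(-1) + 3 = -81 − 29 + 3 = -107, attained at (-3, -1).

-107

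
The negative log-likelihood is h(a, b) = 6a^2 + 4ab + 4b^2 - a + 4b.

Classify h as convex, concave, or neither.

h is quadratic, so its Hessian is the constant matrix H = [[12, 4], [4, 8]].
det(H) = 80, tr(H) = 20.
det(H) > 0 and tr(H) > 0, so H is positive definite everywhere: convex.

convex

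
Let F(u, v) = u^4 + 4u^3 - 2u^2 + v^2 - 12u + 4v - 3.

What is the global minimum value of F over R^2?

-16

F(u,v) separates as P(u) + Q(v) − 3, so its minimum is min P + min Q − 3.
P'(u) = 4(u - 1)(u + 1)(u + 3) vanishes at u ∈ {-3, -1, 1}; Q'(v) = 2v + 4 vanishes at v ∈ {-2}.
Local minima of P (where P''>0): P(-3)=-9, P(1)=-9. Local minima of Q: Q(-2)=-4.
So the global minimum of F is P(-3) + Q(-2) − 3 = -9 − 4 − 3 = -16, attained at (-3, -2).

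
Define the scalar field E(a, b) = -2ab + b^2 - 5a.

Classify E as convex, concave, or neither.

neither

E is quadratic, so its Hessian is the constant matrix H = [[0, -2], [-2, 2]].
det(H) = -4, tr(H) = 2.
det(H) < 0, so H is indefinite: neither convex nor concave.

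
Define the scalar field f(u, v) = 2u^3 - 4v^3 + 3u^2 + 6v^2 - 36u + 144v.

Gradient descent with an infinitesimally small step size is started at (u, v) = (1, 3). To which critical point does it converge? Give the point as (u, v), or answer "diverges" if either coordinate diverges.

f is separable, so gradient descent decouples: u follows -∂f/∂u, v follows -∂f/∂v.
∂f/∂u = 6(u - 2)(u + 3); at u=1 this is -24, so u increases.
∂f/∂v = -12(v - 4)(v + 3); at v=3 this is 72, so v decreases.
u converges to its nearest critical value 2 (a local min of the u-part); v converges to -3. The iterate converges to (2, -3).

(2, -3)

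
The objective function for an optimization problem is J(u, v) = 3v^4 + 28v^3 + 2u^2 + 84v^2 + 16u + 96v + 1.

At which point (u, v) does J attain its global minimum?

J(u,v) separates as P(u) + Q(v) + 1, so its minimum is min P + min Q + 1.
P'(u) = 4u + 16 vanishes at u ∈ {-4}; Q'(v) = 12(v + 1)(v + 2)(v + 4) vanishes at v ∈ {-4, -2, -1}.
Local minima of P (where P''>0): P(-4)=-32. Local minima of Q: Q(-4)=-64, Q(-1)=-37.
So the global minimum of J is P(-4) + Q(-4) + 1 = -32 − 64 + 1 = -95, attained at (-4, -4).

(-4, -4)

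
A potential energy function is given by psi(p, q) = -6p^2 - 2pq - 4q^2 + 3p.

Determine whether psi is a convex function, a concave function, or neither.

psi is quadratic, so its Hessian is the constant matrix H = [[-12, -2], [-2, -8]].
det(H) = 92, tr(H) = -20.
det(H) > 0 and tr(H) < 0, so H is negative definite everywhere: concave.

concave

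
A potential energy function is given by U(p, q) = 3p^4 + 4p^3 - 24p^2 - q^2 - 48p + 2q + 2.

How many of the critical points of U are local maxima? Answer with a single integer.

1

U separates as a function of p plus a function of q, so ∇U=0 decouples.
∂U/∂p = 12(p - 2)(p + 1)(p + 2) = 0 at p ∈ {-2, -1, 2}; ∂U/∂q = -2(q - 1) = 0 at q ∈ {1}.
The Hessian is diagonal: diag(U_pp, U_qq). Second derivatives: U_pp(-2)=48, U_pp(-1)=-36, U_pp(2)=144; U_qq(1)=-2.
Local maxima occur where both diagonal entries negative: (-1, 1). Count: 1.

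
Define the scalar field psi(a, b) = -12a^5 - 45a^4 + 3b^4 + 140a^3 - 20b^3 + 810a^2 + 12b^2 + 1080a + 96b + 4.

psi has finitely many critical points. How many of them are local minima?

4

psi separates as a function of a plus a function of b, so ∇psi=0 decouples.
∂psi/∂a = -60(a - 3)(a + 1)(a + 2)(a + 3) = 0 at a ∈ {-3, -2, -1, 3}; ∂psi/∂b = 12(b - 4)(b - 2)(b + 1) = 0 at b ∈ {-1, 2, 4}.
The Hessian is diagonal: diag(psi_aa, psi_bb). Second derivatives: psi_aa(-3)=720, psi_aa(-2)=-300, psi_aa(-1)=480, psi_aa(3)=-7200; psi_bb(-1)=180, psi_bb(2)=-72, psi_bb(4)=120.
Local minima occur where both diagonal entries positive: (-3, -1), (-3, 4), (-1, -1), (-1, 4). Count: 4.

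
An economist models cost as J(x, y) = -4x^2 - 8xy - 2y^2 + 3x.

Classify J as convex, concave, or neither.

neither

J is quadratic, so its Hessian is the constant matrix H = [[-8, -8], [-8, -4]].
det(H) = -32, tr(H) = -12.
det(H) < 0, so H is indefinite: neither convex nor concave.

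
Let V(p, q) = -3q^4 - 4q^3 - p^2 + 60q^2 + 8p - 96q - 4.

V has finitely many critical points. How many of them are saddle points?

1

V separates as a function of p plus a function of q, so ∇V=0 decouples.
∂V/∂p = -2(p - 4) = 0 at p ∈ {4}; ∂V/∂q = -12(q - 2)(q - 1)(q + 4) = 0 at q ∈ {-4, 1, 2}.
The Hessian is diagonal: diag(V_pp, V_qq). Second derivatives: V_pp(4)=-2; V_qq(-4)=-360, V_qq(1)=60, V_qq(2)=-72.
Saddle points occur where the two diagonal entries have opposite signs: (4, 1). Count: 1.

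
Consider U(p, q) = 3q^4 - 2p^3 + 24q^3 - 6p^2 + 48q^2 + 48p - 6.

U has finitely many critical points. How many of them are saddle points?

U separates as a function of p plus a function of q, so ∇U=0 decouples.
∂U/∂p = -6(p - 2)(p + 4) = 0 at p ∈ {-4, 2}; ∂U/∂q = 12q(q + 2)(q + 4) = 0 at q ∈ {-4, -2, 0}.
The Hessian is diagonal: diag(U_pp, U_qq). Second derivatives: U_pp(-4)=36, U_pp(2)=-36; U_qq(-4)=96, U_qq(-2)=-48, U_qq(0)=96.
Saddle points occur where the two diagonal entries have opposite signs: (-4, -2), (2, -4), (2, 0). Count: 3.

3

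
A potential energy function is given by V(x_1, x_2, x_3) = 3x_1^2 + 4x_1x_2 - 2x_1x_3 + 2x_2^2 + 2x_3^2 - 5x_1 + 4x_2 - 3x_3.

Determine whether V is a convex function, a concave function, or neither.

V is quadratic, so its Hessian is the constant matrix H = [[6, 4, -2], [4, 4, 0], [-2, 0, 4]].
Leading principal minors: 6, 8, 16.
All positive ⇒ H ≻ 0 ⇒ convex.

convex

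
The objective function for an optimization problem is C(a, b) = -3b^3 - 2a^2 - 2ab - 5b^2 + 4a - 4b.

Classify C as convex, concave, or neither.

The term -3b^3 is cubic, so the Hessian is not constant.
∂²C/∂b² = -18b - 10, which takes both signs as b varies (negative for sufficiently large b). A diagonal entry of the Hessian changing sign means the Hessian is neither positive- nor negative-semidefinite on all of R^2.

neither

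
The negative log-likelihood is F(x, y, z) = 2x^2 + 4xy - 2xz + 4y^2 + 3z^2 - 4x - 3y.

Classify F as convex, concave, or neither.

convex

F is quadratic, so its Hessian is the constant matrix H = [[4, 4, -2], [4, 8, 0], [-2, 0, 6]].
Leading principal minors: 4, 16, 64.
All positive ⇒ H ≻ 0 ⇒ convex.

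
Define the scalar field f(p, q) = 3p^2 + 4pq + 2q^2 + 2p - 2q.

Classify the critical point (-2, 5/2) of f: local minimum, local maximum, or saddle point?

The Hessian of f is constant: H = [[6, 4], [4, 4]].
det(H) = 6·4 − 4² = 8.
det(H) > 0 and tr(H) = 10 > 0, so H is positive definite and the point is a local minimum.

local minimum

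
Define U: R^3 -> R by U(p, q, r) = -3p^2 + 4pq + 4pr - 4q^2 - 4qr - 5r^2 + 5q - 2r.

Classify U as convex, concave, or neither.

U is quadratic, so its Hessian is the constant matrix H = [[-6, 4, 4], [4, -8, -4], [4, -4, -10]].
Leading principal minors: -6, 32, -224.
Signs alternate −, +, − ⇒ H ≺ 0 ⇒ concave.

concave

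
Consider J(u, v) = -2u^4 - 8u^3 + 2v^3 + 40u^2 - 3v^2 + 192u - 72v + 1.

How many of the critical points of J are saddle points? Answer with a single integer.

3

J separates as a function of u plus a function of v, so ∇J=0 decouples.
∂J/∂u = -8(u - 3)(u + 2)(u + 4) = 0 at u ∈ {-4, -2, 3}; ∂J/∂v = 6(v - 4)(v + 3) = 0 at v ∈ {-3, 4}.
The Hessian is diagonal: diag(J_uu, J_vv). Second derivatives: J_uu(-4)=-112, J_uu(-2)=80, J_uu(3)=-280; J_vv(-3)=-42, J_vv(4)=42.
Saddle points occur where the two diagonal entries have opposite signs: (-4, 4), (-2, -3), (3, 4). Count: 3.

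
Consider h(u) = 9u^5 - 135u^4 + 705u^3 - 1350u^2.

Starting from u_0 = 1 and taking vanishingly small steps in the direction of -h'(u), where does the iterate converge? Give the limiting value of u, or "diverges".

3

h'(u) = 45u(u - 5)(u - 4)(u - 3), so h'(1) = -1080.
Gradient descent moves in the -h' direction, i.e. u is increasing.
The nearest critical point in that direction is u = 3, where h'' = 270 > 0 (a local minimum). The iterate converges there.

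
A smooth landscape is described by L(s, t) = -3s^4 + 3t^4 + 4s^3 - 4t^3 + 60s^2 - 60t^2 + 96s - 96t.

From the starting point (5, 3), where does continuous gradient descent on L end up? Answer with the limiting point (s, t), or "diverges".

diverges

L is separable, so gradient descent decouples: s follows -∂L/∂s, t follows -∂L/∂t.
∂L/∂s = -12(s - 4)(s + 1)(s + 2); at s=5 this is -504, so s increases.
∂L/∂t = 12(t - 4)(t + 1)(t + 2); at t=3 this is -240, so t increases.
The s-coordinate has no critical point in that direction and runs off to infinity.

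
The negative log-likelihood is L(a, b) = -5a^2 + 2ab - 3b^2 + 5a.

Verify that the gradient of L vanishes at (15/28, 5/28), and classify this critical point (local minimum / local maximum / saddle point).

local maximum

∇L = (-10a + 2b + 5, 2a - 6b); substituting (15/28, 5/28) gives ∇L = (0, 0), so (15/28, 5/28) is indeed a critical point.
The Hessian of L is constant: H = [[-10, 2], [2, -6]].
det(H) = (-10)·(-6) − 2² = 56.
det(H) > 0 and tr(H) = -16 < 0, so H is negative definite and the point is a local maximum.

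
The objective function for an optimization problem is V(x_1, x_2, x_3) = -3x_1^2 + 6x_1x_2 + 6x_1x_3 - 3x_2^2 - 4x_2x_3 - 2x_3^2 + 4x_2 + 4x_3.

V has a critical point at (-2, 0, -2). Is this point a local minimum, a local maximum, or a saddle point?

The Hessian is constant: H = [[-6, 6, 6], [6, -6, -4], [6, -4, -4]].
Leading principal minors: Δ₁ = -6, Δ₂ = 0, Δ₃ = 24.
The minors fit neither the all-positive nor the alternating-sign pattern, so H is indefinite: a saddle point.

saddle point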